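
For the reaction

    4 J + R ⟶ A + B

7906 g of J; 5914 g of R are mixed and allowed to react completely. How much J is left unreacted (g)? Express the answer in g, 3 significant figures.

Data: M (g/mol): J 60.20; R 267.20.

2580 g

n(J) = 7906 / 60.20 = 131.3 mol
n(R) = 5914 / 267.20 = 22.13 mol
n/ν for J = 131.3/4 = 32.83
n/ν for R = 22.13/1 = 22.13
Smallest n/ν is R → limiting reagent.
J consumed = (4/1) × 22.13 = 88.52 mol
J remaining = 131.3 − 88.52 = 42.78 mol
mass = 42.78 × 60.20 = 2575 g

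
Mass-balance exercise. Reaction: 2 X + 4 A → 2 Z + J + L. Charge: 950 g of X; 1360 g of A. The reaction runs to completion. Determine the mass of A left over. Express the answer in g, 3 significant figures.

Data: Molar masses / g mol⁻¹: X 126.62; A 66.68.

n(X) = 950.0 / 126.62 = 7.503 mol
n(A) = 1360 / 66.68 = 20.40 mol
n/ν for X = 7.503/2 = 3.752
n/ν for A = 20.40/4 = 5.100
Smallest n/ν is X → limiting reagent.
A consumed = (4/2) × 7.503 = 15.01 mol
A remaining = 20.40 − 15.01 = 5.390 mol
mass = 5.390 × 66.68 = 359.4 g

359 g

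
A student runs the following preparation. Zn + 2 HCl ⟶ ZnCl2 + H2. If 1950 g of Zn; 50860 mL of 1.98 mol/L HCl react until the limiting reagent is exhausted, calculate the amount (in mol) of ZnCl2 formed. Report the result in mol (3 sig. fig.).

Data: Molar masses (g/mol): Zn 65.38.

n(Zn) = 1950 / 65.38 = 29.83 mol
n(HCl) = 1.98 × 50860/1000 = 100.7 mol
n/ν for Zn = 29.83/1 = 29.83
n/ν for HCl = 100.7/2 = 50.35
Smallest n/ν is Zn → limiting reagent.
n(ZnCl2) = (1/1) × 29.83 = 29.83 mol

29.8 mol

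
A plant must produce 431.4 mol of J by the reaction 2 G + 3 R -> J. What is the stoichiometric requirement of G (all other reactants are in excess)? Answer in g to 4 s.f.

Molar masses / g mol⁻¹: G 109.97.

n(J) = 431.4 mol
n(G) = (2/1) × 431.4 = 862.8 mol
mass = 862.8 × 109.97 = 94880 g

94880 g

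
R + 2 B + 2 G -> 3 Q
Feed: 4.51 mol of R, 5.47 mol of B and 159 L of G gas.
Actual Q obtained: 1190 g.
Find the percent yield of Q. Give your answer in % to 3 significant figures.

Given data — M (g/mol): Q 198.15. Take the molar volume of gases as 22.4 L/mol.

73.2 %

n(R) = 4.510 mol
n(B) = 5.470 mol
n(G) = 159.0 / 22.4 = 7.098 mol
n/ν for R = 4.510/1 = 4.510
n/ν for B = 5.470/2 = 2.735
n/ν for G = 7.098/2 = 3.549
Smallest n/ν is B → limiting reagent.
theoretical n(Q) = (3/2) × 5.470 = 8.205 mol → 1626 g
% yield = 1190 / 1626 × 100 = 73.19 %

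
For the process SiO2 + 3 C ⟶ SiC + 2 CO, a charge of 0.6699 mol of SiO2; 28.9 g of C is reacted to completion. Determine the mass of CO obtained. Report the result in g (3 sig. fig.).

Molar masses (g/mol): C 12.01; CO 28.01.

n(SiO2) = 0.6699 mol
n(C) = 28.90 / 12.01 = 2.406 mol
n/ν for SiO2 = 0.6699/1 = 0.6699
n/ν for C = 2.406/3 = 0.8020
Smallest n/ν is SiO2 → limiting reagent.
n(CO) = (2/1) × 0.6699 = 1.340 mol
mass = 1.340 × 28.01 = 37.53 g

37.5 g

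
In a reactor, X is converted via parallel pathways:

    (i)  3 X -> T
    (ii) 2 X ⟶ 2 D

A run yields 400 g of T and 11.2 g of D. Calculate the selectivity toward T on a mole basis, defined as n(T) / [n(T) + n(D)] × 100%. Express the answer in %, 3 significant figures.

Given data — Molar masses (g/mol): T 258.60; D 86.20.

92.3 %

n(T) = 400 / 258.60 = 1.547 mol
n(D) = 11.2 / 86.20 = 0.1299 mol
selectivity = 1.547/(1.547+0.1299) × 100 = 92.25 %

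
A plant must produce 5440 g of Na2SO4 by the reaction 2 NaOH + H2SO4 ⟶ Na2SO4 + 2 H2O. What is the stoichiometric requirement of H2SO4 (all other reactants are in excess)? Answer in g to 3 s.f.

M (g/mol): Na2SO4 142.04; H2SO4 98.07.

3760 g

n(Na2SO4) = 5440 / 142.04 = 38.30 mol
n(H2SO4) = (1/1) × 38.30 = 38.30 mol
mass = 38.30 × 98.07 = 3756 g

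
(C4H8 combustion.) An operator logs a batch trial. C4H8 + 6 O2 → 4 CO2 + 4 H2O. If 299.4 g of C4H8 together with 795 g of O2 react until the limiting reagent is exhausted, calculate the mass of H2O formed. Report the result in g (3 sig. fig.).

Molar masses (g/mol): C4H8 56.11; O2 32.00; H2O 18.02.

n(C4H8) = 299.4 / 56.11 = 5.336 mol
n(O2) = 795.0 / 32.00 = 24.84 mol
n/ν → C4H8: 5.336, O2: 4.140; O2 is limiting.
n(H2O) = (4/6) × 24.84 = 16.56 mol
mass = 16.56 × 18.02 = 298.4 g

298 g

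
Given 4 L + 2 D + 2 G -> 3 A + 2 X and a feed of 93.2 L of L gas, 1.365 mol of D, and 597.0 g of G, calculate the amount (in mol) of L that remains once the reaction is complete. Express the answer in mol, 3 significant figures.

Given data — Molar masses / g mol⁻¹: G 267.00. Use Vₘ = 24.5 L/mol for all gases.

1.07 mol

n(L) = 93.20 / 24.5 = 3.804 mol
n(D) = 1.365 mol
n(G) = 597.0 / 267.00 = 2.236 mol
n/ν → L: 0.9510, D: 0.6825, G: 1.118; D is limiting.
L consumed = (4/2) × 1.365 = 2.730 mol
L remaining = 3.804 − 2.730 = 1.074 mol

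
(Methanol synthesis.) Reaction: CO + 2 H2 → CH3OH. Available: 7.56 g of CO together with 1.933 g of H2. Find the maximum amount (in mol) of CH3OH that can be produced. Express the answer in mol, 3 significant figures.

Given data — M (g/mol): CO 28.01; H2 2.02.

n(CO) = 7.560 / 28.01 = 0.2699 mol
n(H2) = 1.933 / 2.02 = 0.9569 mol
n/ν for CO = 0.2699/1 = 0.2699
n/ν for H2 = 0.9569/2 = 0.4785
Smallest n/ν is CO → limiting reagent.
n(CH3OH) = (1/1) × 0.2699 = 0.2699 mol

0.270 mol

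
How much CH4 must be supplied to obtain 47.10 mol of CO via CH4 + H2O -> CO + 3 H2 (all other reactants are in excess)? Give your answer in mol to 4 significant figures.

n(CO) = 47.10 mol
n(CH4) = (1/1) × 47.10 = 47.10 mol

47.10 mol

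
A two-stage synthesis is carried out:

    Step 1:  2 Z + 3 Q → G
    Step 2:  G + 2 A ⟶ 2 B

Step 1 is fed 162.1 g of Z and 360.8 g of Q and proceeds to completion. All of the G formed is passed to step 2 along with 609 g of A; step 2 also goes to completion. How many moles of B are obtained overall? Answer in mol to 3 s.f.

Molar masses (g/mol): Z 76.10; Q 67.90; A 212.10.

Step 1:
n(Z) = 162.1 / 76.10 = 2.130 mol
n(Q) = 360.8 / 67.90 = 5.314 mol
n/ν for Z = 2.130/2 = 1.065
n/ν for Q = 5.314/3 = 1.771
Smallest n/ν is Z → limiting reagent.
n(G) produced = (1/2) × 2.130 = 1.065 mol
Step 2:
n(G) available = 1.065 mol
n(A) = 609.0 / 212.10 = 2.871 mol
n/ν for G = 1.065/1 = 1.065
n/ν for A = 2.871/2 = 1.436
Smallest n/ν is G → limiting reagent.
n(B) = (2/1) × 1.065 = 2.130 mol

2.13 mol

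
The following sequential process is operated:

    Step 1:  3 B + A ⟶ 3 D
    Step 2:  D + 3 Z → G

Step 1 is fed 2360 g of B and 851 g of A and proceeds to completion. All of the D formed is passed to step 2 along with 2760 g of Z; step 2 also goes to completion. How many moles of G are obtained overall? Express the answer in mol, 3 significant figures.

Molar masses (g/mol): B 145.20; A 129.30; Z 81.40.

11.3 mol

Step 1:
n(B) = 2360 / 145.20 = 16.25 mol
n(A) = 851.0 / 129.30 = 6.582 mol
n/ν → B: 5.417, A: 6.582; B is limiting.
n(D) produced = (3/3) × 16.25 = 16.25 mol
Step 2:
n(D) available = 16.25 mol
n(Z) = 2760 / 81.40 = 33.91 mol
n/ν → D: 16.25, Z: 11.30; Z is limiting.
n(G) = (1/3) × 33.91 = 11.30 mol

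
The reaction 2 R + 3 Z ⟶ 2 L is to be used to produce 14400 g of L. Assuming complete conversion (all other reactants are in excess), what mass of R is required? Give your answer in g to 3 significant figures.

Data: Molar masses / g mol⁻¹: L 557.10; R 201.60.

n(L) = 14400 / 557.10 = 25.85 mol
n(R) = (2/2) × 25.85 = 25.85 mol
mass = 25.85 × 201.60 = 5211 g

5210 g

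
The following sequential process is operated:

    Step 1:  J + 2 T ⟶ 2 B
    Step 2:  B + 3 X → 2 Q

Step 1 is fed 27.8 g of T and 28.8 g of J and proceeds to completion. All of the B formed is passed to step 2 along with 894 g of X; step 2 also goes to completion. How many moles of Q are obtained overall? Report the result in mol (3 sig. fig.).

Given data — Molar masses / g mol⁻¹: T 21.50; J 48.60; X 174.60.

2.37 mol

Step 1:
n(T) = 27.80 / 21.50 = 1.293 mol
n(J) = 28.80 / 48.60 = 0.5926 mol
n/ν for T = 1.293/2 = 0.6465
n/ν for J = 0.5926/1 = 0.5926
Smallest n/ν is J → limiting reagent.
n(B) produced = (2/1) × 0.5926 = 1.185 mol
Step 2:
n(B) available = 1.185 mol
n(X) = 894.0 / 174.60 = 5.120 mol
n/ν for B = 1.185/1 = 1.185
n/ν for X = 5.120/3 = 1.707
Smallest n/ν is B → limiting reagent.
n(Q) = (2/1) × 1.185 = 2.370 mol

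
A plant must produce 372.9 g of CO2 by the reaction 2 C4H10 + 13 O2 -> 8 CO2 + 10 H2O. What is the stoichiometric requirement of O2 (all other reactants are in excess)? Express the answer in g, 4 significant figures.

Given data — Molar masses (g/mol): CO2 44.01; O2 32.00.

440.6 g

n(CO2) = 372.9 / 44.01 = 8.473 mol
n(O2) = (13/8) × 8.473 = 13.77 mol
mass = 13.77 × 32.00 = 440.6 g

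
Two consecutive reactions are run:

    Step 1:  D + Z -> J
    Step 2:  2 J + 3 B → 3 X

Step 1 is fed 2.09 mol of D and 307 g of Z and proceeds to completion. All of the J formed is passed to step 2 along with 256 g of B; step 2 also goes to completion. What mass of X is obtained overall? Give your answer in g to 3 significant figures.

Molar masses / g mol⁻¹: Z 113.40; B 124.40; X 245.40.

505 g

Step 1:
n(D) = 2.090 mol
n(Z) = 307.0 / 113.40 = 2.707 mol
n/ν for D = 2.090/1 = 2.090
n/ν for Z = 2.707/1 = 2.707
Smallest n/ν is D → limiting reagent.
n(J) produced = (1/1) × 2.090 = 2.090 mol
Step 2:
n(J) available = 2.090 mol
n(B) = 256.0 / 124.40 = 2.058 mol
n/ν for J = 2.090/2 = 1.045
n/ν for B = 2.058/3 = 0.6860
Smallest n/ν is B → limiting reagent.
n(X) = (3/3) × 2.058 = 2.058 mol
mass = 2.058 × 245.40 = 505.0 g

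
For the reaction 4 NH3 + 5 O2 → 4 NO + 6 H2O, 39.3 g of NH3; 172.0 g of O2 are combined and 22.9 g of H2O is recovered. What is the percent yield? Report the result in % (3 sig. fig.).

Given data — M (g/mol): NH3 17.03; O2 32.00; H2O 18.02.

n(NH3) = 39.30 / 17.03 = 2.308 mol
n(O2) = 172.0 / 32.00 = 5.375 mol
n/ν → NH3: 0.5770, O2: 1.075; NH3 is limiting.
theoretical n(H2O) = (6/4) × 2.308 = 3.462 mol → 62.39 g
% yield = 22.9 / 62.39 × 100 = 36.70 %

36.7 %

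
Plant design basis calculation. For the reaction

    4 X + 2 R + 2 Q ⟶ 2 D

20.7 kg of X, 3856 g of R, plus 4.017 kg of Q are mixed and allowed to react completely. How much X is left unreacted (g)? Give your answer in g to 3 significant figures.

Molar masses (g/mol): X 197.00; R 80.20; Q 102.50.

5260 g

n(X) = 20.70×1000 / 197.00 = 105.1 mol
n(R) = 3856 / 80.20 = 48.08 mol
n(Q) = 4.017×1000 / 102.50 = 39.19 mol
n/ν for X = 105.1/4 = 26.28
n/ν for R = 48.08/2 = 24.04
n/ν for Q = 39.19/2 = 19.60
Smallest n/ν is Q → limiting reagent.
X consumed = (4/2) × 39.19 = 78.38 mol
X remaining = 105.1 − 78.38 = 26.72 mol
mass = 26.72 × 197.00 = 5264 g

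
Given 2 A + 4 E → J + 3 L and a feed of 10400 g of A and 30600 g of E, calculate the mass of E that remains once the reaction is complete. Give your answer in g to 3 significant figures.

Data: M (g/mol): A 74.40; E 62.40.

n(A) = 10400 / 74.40 = 139.8 mol
n(E) = 30600 / 62.40 = 490.4 mol
n/ν → A: 69.90, E: 122.6; A is limiting.
E consumed = (4/2) × 139.8 = 279.6 mol
E remaining = 490.4 − 279.6 = 210.8 mol
mass = 210.8 × 62.40 = 13150 g

13200 g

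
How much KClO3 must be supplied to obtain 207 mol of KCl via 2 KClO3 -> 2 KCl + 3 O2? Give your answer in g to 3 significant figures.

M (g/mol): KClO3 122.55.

25400 g

n(KCl) = 207.0 mol
n(KClO3) = (2/2) × 207.0 = 207.0 mol
mass = 207.0 × 122.55 = 25370 g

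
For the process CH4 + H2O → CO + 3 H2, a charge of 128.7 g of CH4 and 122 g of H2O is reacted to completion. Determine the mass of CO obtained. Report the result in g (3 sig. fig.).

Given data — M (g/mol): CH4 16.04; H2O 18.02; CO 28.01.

190 g

n(CH4) = 128.7 / 16.04 = 8.024 mol
n(H2O) = 122.0 / 18.02 = 6.770 mol
n/ν for CH4 = 8.024/1 = 8.024
n/ν for H2O = 6.770/1 = 6.770
Smallest n/ν is H2O → limiting reagent.
n(CO) = (1/1) × 6.770 = 6.770 mol
mass = 6.770 × 28.01 = 189.6 g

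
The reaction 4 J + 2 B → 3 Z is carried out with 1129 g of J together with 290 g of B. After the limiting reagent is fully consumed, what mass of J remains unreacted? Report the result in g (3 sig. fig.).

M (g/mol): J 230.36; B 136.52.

n(J) = 1129 / 230.36 = 4.901 mol
n(B) = 290.0 / 136.52 = 2.124 mol
n/ν → J: 1.225, B: 1.062; B is limiting.
J consumed = (4/2) × 2.124 = 4.248 mol
J remaining = 4.901 − 4.248 = 0.6530 mol
mass = 0.6530 × 230.36 = 150.4 g

150 g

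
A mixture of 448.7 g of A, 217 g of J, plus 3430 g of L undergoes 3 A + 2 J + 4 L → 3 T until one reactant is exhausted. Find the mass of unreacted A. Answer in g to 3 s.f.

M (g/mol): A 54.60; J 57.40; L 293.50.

139 g

n(A) = 448.7 / 54.60 = 8.218 mol
n(J) = 217.0 / 57.40 = 3.780 mol
n(L) = 3430 / 293.50 = 11.69 mol
n/ν → A: 2.739, J: 1.890, L: 2.923; J is limiting.
A consumed = (3/2) × 3.780 = 5.670 mol
A remaining = 8.218 − 5.670 = 2.548 mol
mass = 2.548 × 54.60 = 139.1 g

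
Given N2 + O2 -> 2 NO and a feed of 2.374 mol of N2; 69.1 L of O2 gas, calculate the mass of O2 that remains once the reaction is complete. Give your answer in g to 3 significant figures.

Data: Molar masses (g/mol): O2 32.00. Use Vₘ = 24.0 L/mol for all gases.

n(N2) = 2.374 mol
n(O2) = 69.10 / 24.0 = 2.879 mol
n/ν for N2 = 2.374/1 = 2.374
n/ν for O2 = 2.879/1 = 2.879
Smallest n/ν is N2 → limiting reagent.
O2 consumed = (1/1) × 2.374 = 2.374 mol
O2 remaining = 2.879 − 2.374 = 0.5050 mol
mass = 0.5050 × 32.00 = 16.16 g

16.2 g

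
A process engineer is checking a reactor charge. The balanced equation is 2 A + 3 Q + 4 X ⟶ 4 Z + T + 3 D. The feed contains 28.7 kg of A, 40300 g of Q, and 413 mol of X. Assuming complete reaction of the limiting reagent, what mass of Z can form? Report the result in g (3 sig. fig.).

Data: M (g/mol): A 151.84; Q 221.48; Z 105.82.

25700 g

n(A) = 28.70×1000 / 151.84 = 189.0 mol
n(Q) = 40300 / 221.48 = 182.0 mol
n(X) = 413.0 mol
n/ν for A = 189.0/2 = 94.50
n/ν for Q = 182.0/3 = 60.67
n/ν for X = 413.0/4 = 103.3
Smallest n/ν is Q → limiting reagent.
n(Z) = (4/3) × 182.0 = 242.7 mol
mass = 242.7 × 105.82 = 25680 g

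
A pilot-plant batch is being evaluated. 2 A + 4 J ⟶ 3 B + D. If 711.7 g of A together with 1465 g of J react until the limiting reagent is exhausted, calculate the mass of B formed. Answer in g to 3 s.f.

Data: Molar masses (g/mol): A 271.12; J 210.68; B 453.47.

n(A) = 711.7 / 271.12 = 2.625 mol
n(J) = 1465 / 210.68 = 6.954 mol
n/ν for A = 2.625/2 = 1.313
n/ν for J = 6.954/4 = 1.739
Smallest n/ν is A → limiting reagent.
n(B) = (3/2) × 2.625 = 3.938 mol
mass = 3.938 × 453.47 = 1786 g

1790 g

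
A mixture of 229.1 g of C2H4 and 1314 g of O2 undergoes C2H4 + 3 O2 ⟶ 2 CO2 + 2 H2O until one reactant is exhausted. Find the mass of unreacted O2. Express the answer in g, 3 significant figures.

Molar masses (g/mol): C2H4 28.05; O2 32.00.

530 g

n(C2H4) = 229.1 / 28.05 = 8.168 mol
n(O2) = 1314 / 32.00 = 41.06 mol
n/ν for C2H4 = 8.168/1 = 8.168
n/ν for O2 = 41.06/3 = 13.69
Smallest n/ν is C2H4 → limiting reagent.
O2 consumed = (3/1) × 8.168 = 24.50 mol
O2 remaining = 41.06 − 24.50 = 16.56 mol
mass = 16.56 × 32.00 = 529.9 g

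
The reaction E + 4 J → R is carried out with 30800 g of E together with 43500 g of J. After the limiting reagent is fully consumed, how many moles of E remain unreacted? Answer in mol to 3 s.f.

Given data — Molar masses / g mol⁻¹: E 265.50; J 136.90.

36.6 mol

n(E) = 30800 / 265.50 = 116.0 mol
n(J) = 43500 / 136.90 = 317.8 mol
n/ν → E: 116.0, J: 79.45; J is limiting.
E consumed = (1/4) × 317.8 = 79.45 mol
E remaining = 116.0 − 79.45 = 36.55 mol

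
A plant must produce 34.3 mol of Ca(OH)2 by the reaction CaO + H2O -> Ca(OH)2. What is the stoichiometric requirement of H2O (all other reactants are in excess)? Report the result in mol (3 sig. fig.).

n(Ca(OH)2) = 34.30 mol
n(H2O) = (1/1) × 34.30 = 34.30 mol

34.3 mol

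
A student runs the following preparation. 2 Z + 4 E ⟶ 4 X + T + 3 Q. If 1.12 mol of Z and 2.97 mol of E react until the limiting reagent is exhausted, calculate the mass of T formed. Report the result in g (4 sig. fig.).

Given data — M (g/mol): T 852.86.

477.6 g

n(Z) = 1.120 mol
n(E) = 2.970 mol
n/ν → Z: 0.5600, E: 0.7425; Z is limiting.
n(T) = (1/2) × 1.120 = 0.5600 mol
mass = 0.5600 × 852.86 = 477.6 g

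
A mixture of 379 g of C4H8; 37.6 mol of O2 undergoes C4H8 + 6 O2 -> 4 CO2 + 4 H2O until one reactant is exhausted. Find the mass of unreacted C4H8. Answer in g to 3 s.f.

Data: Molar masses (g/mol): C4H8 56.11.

n(C4H8) = 379.0 / 56.11 = 6.755 mol
n(O2) = 37.60 mol
n/ν for C4H8 = 6.755/1 = 6.755
n/ν for O2 = 37.60/6 = 6.267
Smallest n/ν is O2 → limiting reagent.
C4H8 consumed = (1/6) × 37.60 = 6.267 mol
C4H8 remaining = 6.755 − 6.267 = 0.4880 mol
mass = 0.4880 × 56.11 = 27.38 g

27.4 g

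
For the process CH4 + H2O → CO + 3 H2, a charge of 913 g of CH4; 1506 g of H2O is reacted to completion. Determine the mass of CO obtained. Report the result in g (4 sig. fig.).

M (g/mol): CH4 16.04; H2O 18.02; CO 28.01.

1594 g

n(CH4) = 913.0 / 16.04 = 56.92 mol
n(H2O) = 1506 / 18.02 = 83.57 mol
n/ν for CH4 = 56.92/1 = 56.92
n/ν for H2O = 83.57/1 = 83.57
Smallest n/ν is CH4 → limiting reagent.
n(CO) = (1/1) × 56.92 = 56.92 mol
mass = 56.92 × 28.01 = 1594 g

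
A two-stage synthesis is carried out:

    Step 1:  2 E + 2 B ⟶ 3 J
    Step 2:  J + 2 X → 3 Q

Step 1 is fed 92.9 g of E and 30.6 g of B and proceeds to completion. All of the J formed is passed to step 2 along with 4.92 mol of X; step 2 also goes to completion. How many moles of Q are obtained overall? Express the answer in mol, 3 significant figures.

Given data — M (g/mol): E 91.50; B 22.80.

4.57 mol

Step 1:
n(E) = 92.90 / 91.50 = 1.015 mol
n(B) = 30.60 / 22.80 = 1.342 mol
n/ν for E = 1.015/2 = 0.5075
n/ν for B = 1.342/2 = 0.6710
Smallest n/ν is E → limiting reagent.
n(J) produced = (3/2) × 1.015 = 1.523 mol
Step 2:
n(J) available = 1.523 mol
n(X) = 4.920 mol
n/ν for J = 1.523/1 = 1.523
n/ν for X = 4.920/2 = 2.460
Smallest n/ν is J → limiting reagent.
n(Q) = (3/1) × 1.523 = 4.569 mol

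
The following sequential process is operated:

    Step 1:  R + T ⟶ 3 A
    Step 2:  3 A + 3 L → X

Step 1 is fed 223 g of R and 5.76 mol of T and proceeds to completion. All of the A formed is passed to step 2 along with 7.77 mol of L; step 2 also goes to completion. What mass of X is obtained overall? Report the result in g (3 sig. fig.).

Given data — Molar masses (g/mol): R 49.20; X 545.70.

Step 1:
n(R) = 223.0 / 49.20 = 4.533 mol
n(T) = 5.760 mol
n/ν for R = 4.533/1 = 4.533
n/ν for T = 5.760/1 = 5.760
Smallest n/ν is R → limiting reagent.
n(A) produced = (3/1) × 4.533 = 13.60 mol
Step 2:
n(A) available = 13.60 mol
n(L) = 7.770 mol
n/ν for A = 13.60/3 = 4.533
n/ν for L = 7.770/3 = 2.590
Smallest n/ν is L → limiting reagent.
n(X) = (1/3) × 7.770 = 2.590 mol
mass = 2.590 × 545.70 = 1413 g

1410 g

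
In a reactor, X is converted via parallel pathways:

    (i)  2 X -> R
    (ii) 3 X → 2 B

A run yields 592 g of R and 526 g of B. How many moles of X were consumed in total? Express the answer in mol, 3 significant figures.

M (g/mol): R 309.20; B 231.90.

7.23 mol

n(R) = 592 / 309.20 = 1.915 mol
n(B) = 526 / 231.90 = 2.268 mol
n(X) via (i) = (2/1)×1.915 = 3.830 mol
n(X) via (ii) = (3/2)×2.268 = 3.402 mol
total n(X) = 3.830 + 3.402 = 7.232 mol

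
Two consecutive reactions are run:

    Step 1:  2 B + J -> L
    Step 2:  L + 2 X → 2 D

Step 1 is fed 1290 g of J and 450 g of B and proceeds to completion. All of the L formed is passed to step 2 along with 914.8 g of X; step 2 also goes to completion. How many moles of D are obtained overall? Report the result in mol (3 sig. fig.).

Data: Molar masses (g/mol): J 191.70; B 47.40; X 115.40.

Step 1:
n(J) = 1290 / 191.70 = 6.729 mol
n(B) = 450.0 / 47.40 = 9.494 mol
n/ν for J = 6.729/1 = 6.729
n/ν for B = 9.494/2 = 4.747
Smallest n/ν is B → limiting reagent.
n(L) produced = (1/2) × 9.494 = 4.747 mol
Step 2:
n(L) available = 4.747 mol
n(X) = 914.8 / 115.40 = 7.927 mol
n/ν for L = 4.747/1 = 4.747
n/ν for X = 7.927/2 = 3.964
Smallest n/ν is X → limiting reagent.
n(D) = (2/2) × 7.927 = 7.927 mol

7.93 mol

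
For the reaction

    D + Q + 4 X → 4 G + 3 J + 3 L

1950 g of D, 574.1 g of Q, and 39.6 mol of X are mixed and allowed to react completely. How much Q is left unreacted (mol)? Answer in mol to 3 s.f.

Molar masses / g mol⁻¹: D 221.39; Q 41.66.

n(D) = 1950 / 221.39 = 8.808 mol
n(Q) = 574.1 / 41.66 = 13.78 mol
n(X) = 39.60 mol
n/ν → D: 8.808, Q: 13.78, X: 9.900; D is limiting.
Q consumed = (1/1) × 8.808 = 8.808 mol
Q remaining = 13.78 − 8.808 = 4.972 mol

4.97 mol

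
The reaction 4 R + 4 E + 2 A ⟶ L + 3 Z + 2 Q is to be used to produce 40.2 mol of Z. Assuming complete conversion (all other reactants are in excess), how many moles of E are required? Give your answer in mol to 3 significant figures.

n(Z) = 40.20 mol
n(E) = (4/3) × 40.20 = 53.60 mol

53.6 mol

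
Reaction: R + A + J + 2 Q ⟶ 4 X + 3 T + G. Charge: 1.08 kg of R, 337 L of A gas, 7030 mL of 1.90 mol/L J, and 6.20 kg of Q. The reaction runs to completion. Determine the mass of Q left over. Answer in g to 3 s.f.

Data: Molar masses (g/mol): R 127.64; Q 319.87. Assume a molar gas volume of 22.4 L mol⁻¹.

787 g

n(R) = 1.080×1000 / 127.64 = 8.461 mol
n(A) = 337.0 / 22.4 = 15.04 mol
n(J) = 1.90 × 7030/1000 = 13.36 mol
n(Q) = 6.200×1000 / 319.87 = 19.38 mol
n/ν for R = 8.461/1 = 8.461
n/ν for A = 15.04/1 = 15.04
n/ν for J = 13.36/1 = 13.36
n/ν for Q = 19.38/2 = 9.690
Smallest n/ν is R → limiting reagent.
Q consumed = (2/1) × 8.461 = 16.92 mol
Q remaining = 19.38 − 16.92 = 2.460 mol
mass = 2.460 × 319.87 = 786.9 g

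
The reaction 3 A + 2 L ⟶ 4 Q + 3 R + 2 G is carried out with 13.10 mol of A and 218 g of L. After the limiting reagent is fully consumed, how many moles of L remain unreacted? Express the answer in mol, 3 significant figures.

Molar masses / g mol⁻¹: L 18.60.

2.99 mol

n(A) = 13.10 mol
n(L) = 218.0 / 18.60 = 11.72 mol
n/ν → A: 4.367, L: 5.860; A is limiting.
L consumed = (2/3) × 13.10 = 8.733 mol
L remaining = 11.72 − 8.733 = 2.987 mol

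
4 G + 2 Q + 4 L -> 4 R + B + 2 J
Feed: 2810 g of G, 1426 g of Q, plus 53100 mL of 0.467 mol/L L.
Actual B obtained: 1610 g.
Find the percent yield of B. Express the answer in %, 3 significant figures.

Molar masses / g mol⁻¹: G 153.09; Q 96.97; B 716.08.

n(G) = 2810 / 153.09 = 18.36 mol
n(Q) = 1426 / 96.97 = 14.71 mol
n(L) = 0.467 × 53100/1000 = 24.80 mol
n/ν for G = 18.36/4 = 4.590
n/ν for Q = 14.71/2 = 7.355
n/ν for L = 24.80/4 = 6.200
Smallest n/ν is G → limiting reagent.
theoretical n(B) = (1/4) × 18.36 = 4.590 mol → 3287 g
% yield = 1610 / 3287 × 100 = 48.98 %

49.0 %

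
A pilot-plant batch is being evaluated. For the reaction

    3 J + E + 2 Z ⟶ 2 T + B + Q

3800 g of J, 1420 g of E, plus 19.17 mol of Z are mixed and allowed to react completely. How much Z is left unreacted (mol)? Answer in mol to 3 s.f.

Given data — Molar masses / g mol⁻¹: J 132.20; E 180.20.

n(J) = 3800 / 132.20 = 28.74 mol
n(E) = 1420 / 180.20 = 7.880 mol
n(Z) = 19.17 mol
n/ν for J = 28.74/3 = 9.580
n/ν for E = 7.880/1 = 7.880
n/ν for Z = 19.17/2 = 9.585
Smallest n/ν is E → limiting reagent.
Z consumed = (2/1) × 7.880 = 15.76 mol
Z remaining = 19.17 − 15.76 = 3.410 mol

3.41 mol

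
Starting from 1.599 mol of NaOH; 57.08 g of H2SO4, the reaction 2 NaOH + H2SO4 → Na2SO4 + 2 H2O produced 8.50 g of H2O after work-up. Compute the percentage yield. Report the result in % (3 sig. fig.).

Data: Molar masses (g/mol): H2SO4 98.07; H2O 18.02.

n(NaOH) = 1.599 mol
n(H2SO4) = 57.08 / 98.07 = 0.5820 mol
n/ν for NaOH = 1.599/2 = 0.7995
n/ν for H2SO4 = 0.5820/1 = 0.5820
Smallest n/ν is H2SO4 → limiting reagent.
theoretical n(H2O) = (2/1) × 0.5820 = 1.164 mol → 20.98 g
% yield = 8.50 / 20.98 × 100 = 40.51 %

40.5 %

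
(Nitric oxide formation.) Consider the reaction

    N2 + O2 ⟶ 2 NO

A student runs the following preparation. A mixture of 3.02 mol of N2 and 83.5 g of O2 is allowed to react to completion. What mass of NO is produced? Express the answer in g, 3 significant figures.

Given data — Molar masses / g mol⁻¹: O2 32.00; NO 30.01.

157 g

n(N2) = 3.020 mol
n(O2) = 83.50 / 32.00 = 2.609 mol
n/ν for N2 = 3.020/1 = 3.020
n/ν for O2 = 2.609/1 = 2.609
Smallest n/ν is O2 → limiting reagent.
n(NO) = (2/1) × 2.609 = 5.218 mol
mass = 5.218 × 30.01 = 156.6 g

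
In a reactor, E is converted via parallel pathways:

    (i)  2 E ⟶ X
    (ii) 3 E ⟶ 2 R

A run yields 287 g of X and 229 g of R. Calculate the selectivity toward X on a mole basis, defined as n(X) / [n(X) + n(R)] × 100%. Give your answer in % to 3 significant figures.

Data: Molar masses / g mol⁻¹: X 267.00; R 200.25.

48.5 %

n(X) = 287 / 267.00 = 1.075 mol
n(R) = 229 / 200.25 = 1.144 mol
selectivity = 1.075/(1.075+1.144) × 100 = 48.45 %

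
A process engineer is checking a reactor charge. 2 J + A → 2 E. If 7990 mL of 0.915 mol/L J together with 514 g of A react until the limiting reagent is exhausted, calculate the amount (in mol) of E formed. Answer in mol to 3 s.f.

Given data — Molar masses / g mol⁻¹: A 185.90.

5.53 mol

n(J) = 0.915 × 7990/1000 = 7.311 mol
n(A) = 514.0 / 185.90 = 2.765 mol
n/ν for J = 7.311/2 = 3.656
n/ν for A = 2.765/1 = 2.765
Smallest n/ν is A → limiting reagent.
n(E) = (2/1) × 2.765 = 5.530 mol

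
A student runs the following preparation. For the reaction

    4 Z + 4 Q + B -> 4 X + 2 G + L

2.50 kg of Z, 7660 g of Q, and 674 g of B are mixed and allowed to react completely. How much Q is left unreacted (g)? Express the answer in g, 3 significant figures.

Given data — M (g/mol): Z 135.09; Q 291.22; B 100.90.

2270 g

n(Z) = 2.500×1000 / 135.09 = 18.51 mol
n(Q) = 7660 / 291.22 = 26.30 mol
n(B) = 674.0 / 100.90 = 6.680 mol
n/ν for Z = 18.51/4 = 4.628
n/ν for Q = 26.30/4 = 6.575
n/ν for B = 6.680/1 = 6.680
Smallest n/ν is Z → limiting reagent.
Q consumed = (4/4) × 18.51 = 18.51 mol
Q remaining = 26.30 − 18.51 = 7.790 mol
mass = 7.790 × 291.22 = 2269 g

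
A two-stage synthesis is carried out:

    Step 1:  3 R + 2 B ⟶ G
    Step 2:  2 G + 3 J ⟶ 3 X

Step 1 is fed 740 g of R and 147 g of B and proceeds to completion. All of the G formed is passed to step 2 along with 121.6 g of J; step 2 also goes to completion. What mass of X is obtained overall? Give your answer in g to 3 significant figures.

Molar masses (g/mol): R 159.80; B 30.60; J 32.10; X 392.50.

909 g

Step 1:
n(R) = 740.0 / 159.80 = 4.631 mol
n(B) = 147.0 / 30.60 = 4.804 mol
n/ν → R: 1.544, B: 2.402; R is limiting.
n(G) produced = (1/3) × 4.631 = 1.544 mol
Step 2:
n(G) available = 1.544 mol
n(J) = 121.6 / 32.10 = 3.788 mol
n/ν → G: 0.7720, J: 1.263; G is limiting.
n(X) = (3/2) × 1.544 = 2.316 mol
mass = 2.316 × 392.50 = 909.0 g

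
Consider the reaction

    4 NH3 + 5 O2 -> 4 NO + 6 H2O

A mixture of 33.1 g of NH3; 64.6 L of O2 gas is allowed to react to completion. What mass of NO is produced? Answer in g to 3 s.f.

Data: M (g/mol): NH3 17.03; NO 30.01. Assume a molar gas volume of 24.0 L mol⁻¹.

58.3 g

n(NH3) = 33.10 / 17.03 = 1.944 mol
n(O2) = 64.60 / 24.0 = 2.692 mol
n/ν → NH3: 0.4860, O2: 0.5384; NH3 is limiting.
n(NO) = (4/4) × 1.944 = 1.944 mol
mass = 1.944 × 30.01 = 58.34 g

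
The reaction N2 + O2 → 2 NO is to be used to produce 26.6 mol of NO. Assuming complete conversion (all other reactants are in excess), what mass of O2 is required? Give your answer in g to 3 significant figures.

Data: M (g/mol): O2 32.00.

426 g

n(NO) = 26.60 mol
n(O2) = (1/2) × 26.60 = 13.30 mol
mass = 13.30 × 32.00 = 425.6 g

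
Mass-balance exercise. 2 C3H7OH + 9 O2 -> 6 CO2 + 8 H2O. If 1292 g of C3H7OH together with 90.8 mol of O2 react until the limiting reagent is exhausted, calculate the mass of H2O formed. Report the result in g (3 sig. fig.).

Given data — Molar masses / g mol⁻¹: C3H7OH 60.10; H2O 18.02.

1450 g

n(C3H7OH) = 1292 / 60.10 = 21.50 mol
n(O2) = 90.80 mol
n/ν → C3H7OH: 10.75, O2: 10.09; O2 is limiting.
n(H2O) = (8/9) × 90.80 = 80.71 mol
mass = 80.71 × 18.02 = 1454 g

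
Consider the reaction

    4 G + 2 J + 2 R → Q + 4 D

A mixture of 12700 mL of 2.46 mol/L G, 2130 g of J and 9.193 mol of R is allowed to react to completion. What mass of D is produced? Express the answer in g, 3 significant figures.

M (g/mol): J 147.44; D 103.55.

n(G) = 2.46 × 12700/1000 = 31.24 mol
n(J) = 2130 / 147.44 = 14.45 mol
n(R) = 9.193 mol
n/ν → G: 7.810, J: 7.225, R: 4.597; R is limiting.
n(D) = (4/2) × 9.193 = 18.39 mol
mass = 18.39 × 103.55 = 1904 g

1900 g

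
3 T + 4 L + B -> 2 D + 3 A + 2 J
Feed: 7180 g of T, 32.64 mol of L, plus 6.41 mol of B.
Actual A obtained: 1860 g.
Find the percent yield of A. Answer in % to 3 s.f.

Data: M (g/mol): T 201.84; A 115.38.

83.8 %

n(T) = 7180 / 201.84 = 35.57 mol
n(L) = 32.64 mol
n(B) = 6.410 mol
n/ν → T: 11.86, L: 8.160, B: 6.410; B is limiting.
theoretical n(A) = (3/1) × 6.410 = 19.23 mol → 2219 g
% yield = 1860 / 2219 × 100 = 83.82 %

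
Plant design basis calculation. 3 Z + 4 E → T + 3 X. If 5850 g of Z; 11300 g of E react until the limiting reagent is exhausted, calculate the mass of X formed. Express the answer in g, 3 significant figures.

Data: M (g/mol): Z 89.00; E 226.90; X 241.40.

9020 g

n(Z) = 5850 / 89.00 = 65.73 mol
n(E) = 11300 / 226.90 = 49.80 mol
n/ν → Z: 21.91, E: 12.45; E is limiting.
n(X) = (3/4) × 49.80 = 37.35 mol
mass = 37.35 × 241.40 = 9016 g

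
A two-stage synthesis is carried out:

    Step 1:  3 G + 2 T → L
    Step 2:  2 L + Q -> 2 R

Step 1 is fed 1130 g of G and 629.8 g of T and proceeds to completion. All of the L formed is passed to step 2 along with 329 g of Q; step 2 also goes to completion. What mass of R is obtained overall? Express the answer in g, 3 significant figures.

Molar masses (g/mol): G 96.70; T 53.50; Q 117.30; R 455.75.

1780 g

Step 1:
n(G) = 1130 / 96.70 = 11.69 mol
n(T) = 629.8 / 53.50 = 11.77 mol
n/ν for G = 11.69/3 = 3.897
n/ν for T = 11.77/2 = 5.885
Smallest n/ν is G → limiting reagent.
n(L) produced = (1/3) × 11.69 = 3.897 mol
Step 2:
n(L) available = 3.897 mol
n(Q) = 329.0 / 117.30 = 2.805 mol
n/ν for L = 3.897/2 = 1.949
n/ν for Q = 2.805/1 = 2.805
Smallest n/ν is L → limiting reagent.
n(R) = (2/2) × 3.897 = 3.897 mol
mass = 3.897 × 455.75 = 1776 g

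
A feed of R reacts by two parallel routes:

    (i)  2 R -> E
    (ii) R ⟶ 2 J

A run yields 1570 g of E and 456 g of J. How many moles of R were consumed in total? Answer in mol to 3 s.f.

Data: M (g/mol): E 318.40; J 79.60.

n(E) = 1570 / 318.40 = 4.931 mol
n(J) = 456 / 79.60 = 5.729 mol
n(R) via (i) = (2/1)×4.931 = 9.862 mol
n(R) via (ii) = (1/2)×5.729 = 2.865 mol
total n(R) = 9.862 + 2.865 = 12.73 mol

12.7 mol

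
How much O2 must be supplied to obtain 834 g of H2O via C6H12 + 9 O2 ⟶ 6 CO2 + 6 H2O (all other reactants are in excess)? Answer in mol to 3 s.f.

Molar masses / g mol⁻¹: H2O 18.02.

n(H2O) = 834 / 18.02 = 46.28 mol
n(O2) = (9/6) × 46.28 = 69.42 mol

69.4 mol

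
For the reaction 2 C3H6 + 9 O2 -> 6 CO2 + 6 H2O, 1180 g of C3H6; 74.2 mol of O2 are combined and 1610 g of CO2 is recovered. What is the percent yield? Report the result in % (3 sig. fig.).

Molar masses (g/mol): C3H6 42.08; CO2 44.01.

74.0 %

n(C3H6) = 1180 / 42.08 = 28.04 mol
n(O2) = 74.20 mol
n/ν for C3H6 = 28.04/2 = 14.02
n/ν for O2 = 74.20/9 = 8.244
Smallest n/ν is O2 → limiting reagent.
theoretical n(CO2) = (6/9) × 74.20 = 49.47 mol → 2177 g
% yield = 1610 / 2177 × 100 = 73.95 %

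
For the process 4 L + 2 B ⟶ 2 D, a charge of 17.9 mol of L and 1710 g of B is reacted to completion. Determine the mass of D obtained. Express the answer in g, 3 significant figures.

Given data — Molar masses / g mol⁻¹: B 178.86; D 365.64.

n(L) = 17.90 mol
n(B) = 1710 / 178.86 = 9.561 mol
n/ν for L = 17.90/4 = 4.475
n/ν for B = 9.561/2 = 4.781
Smallest n/ν is L → limiting reagent.
n(D) = (2/4) × 17.90 = 8.950 mol
mass = 8.950 × 365.64 = 3272 g

3270 g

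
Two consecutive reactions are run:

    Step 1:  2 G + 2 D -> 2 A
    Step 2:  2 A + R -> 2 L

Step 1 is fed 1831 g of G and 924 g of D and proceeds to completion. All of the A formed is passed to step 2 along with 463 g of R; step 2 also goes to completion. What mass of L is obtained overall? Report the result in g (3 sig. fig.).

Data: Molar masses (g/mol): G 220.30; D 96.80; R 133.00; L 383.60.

Step 1:
n(G) = 1831 / 220.30 = 8.311 mol
n(D) = 924.0 / 96.80 = 9.545 mol
n/ν for G = 8.311/2 = 4.156
n/ν for D = 9.545/2 = 4.773
Smallest n/ν is G → limiting reagent.
n(A) produced = (2/2) × 8.311 = 8.311 mol
Step 2:
n(A) available = 8.311 mol
n(R) = 463.0 / 133.00 = 3.481 mol
n/ν for A = 8.311/2 = 4.156
n/ν for R = 3.481/1 = 3.481
Smallest n/ν is R → limiting reagent.
n(L) = (2/1) × 3.481 = 6.962 mol
mass = 6.962 × 383.60 = 2671 g

2670 g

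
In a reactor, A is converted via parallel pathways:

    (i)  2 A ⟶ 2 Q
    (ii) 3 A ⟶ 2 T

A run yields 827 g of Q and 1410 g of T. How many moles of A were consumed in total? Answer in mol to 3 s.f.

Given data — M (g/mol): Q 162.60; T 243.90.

n(Q) = 827 / 162.60 = 5.086 mol
n(T) = 1410 / 243.90 = 5.781 mol
n(A) via (i) = (2/2)×5.086 = 5.086 mol
n(A) via (ii) = (3/2)×5.781 = 8.672 mol
total n(A) = 5.086 + 8.672 = 13.76 mol

13.8 mol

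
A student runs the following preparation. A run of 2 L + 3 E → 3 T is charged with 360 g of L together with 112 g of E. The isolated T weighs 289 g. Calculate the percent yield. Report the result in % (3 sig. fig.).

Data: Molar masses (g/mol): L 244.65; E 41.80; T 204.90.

63.9 %

n(L) = 360.0 / 244.65 = 1.471 mol
n(E) = 112.0 / 41.80 = 2.679 mol
n/ν → L: 0.7355, E: 0.8930; L is limiting.
theoretical n(T) = (3/2) × 1.471 = 2.207 mol → 452.2 g
% yield = 289 / 452.2 × 100 = 63.91 %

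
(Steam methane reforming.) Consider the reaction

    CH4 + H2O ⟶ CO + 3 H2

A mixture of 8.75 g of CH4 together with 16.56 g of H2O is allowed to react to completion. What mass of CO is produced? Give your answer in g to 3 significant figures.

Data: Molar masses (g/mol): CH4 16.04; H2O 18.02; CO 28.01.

n(CH4) = 8.750 / 16.04 = 0.5455 mol
n(H2O) = 16.56 / 18.02 = 0.9190 mol
n/ν for CH4 = 0.5455/1 = 0.5455
n/ν for H2O = 0.9190/1 = 0.9190
Smallest n/ν is CH4 → limiting reagent.
n(CO) = (1/1) × 0.5455 = 0.5455 mol
mass = 0.5455 × 28.01 = 15.28 g

15.3 g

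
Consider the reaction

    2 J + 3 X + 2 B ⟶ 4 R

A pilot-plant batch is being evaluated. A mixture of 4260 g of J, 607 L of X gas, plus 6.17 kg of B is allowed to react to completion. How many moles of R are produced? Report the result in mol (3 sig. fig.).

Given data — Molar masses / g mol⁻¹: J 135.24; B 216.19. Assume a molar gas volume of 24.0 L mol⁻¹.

33.7 mol

n(J) = 4260 / 135.24 = 31.50 mol
n(X) = 607.0 / 24.0 = 25.29 mol
n(B) = 6.170×1000 / 216.19 = 28.54 mol
n/ν → J: 15.75, X: 8.430, B: 14.27; X is limiting.
n(R) = (4/3) × 25.29 = 33.72 mol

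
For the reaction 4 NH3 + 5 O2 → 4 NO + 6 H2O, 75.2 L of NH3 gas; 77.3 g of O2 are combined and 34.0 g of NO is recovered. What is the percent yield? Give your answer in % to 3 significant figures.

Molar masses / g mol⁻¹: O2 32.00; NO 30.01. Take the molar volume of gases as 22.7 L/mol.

n(NH3) = 75.20 / 22.7 = 3.313 mol
n(O2) = 77.30 / 32.00 = 2.416 mol
n/ν → NH3: 0.8283, O2: 0.4832; O2 is limiting.
theoretical n(NO) = (4/5) × 2.416 = 1.933 mol → 58.01 g
% yield = 34.0 / 58.01 × 100 = 58.61 %

58.6 %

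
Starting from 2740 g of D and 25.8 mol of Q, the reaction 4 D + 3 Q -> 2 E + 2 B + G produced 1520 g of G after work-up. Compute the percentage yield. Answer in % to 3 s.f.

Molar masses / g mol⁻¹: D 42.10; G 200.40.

88.2 %

n(D) = 2740 / 42.10 = 65.08 mol
n(Q) = 25.80 mol
n/ν for D = 65.08/4 = 16.27
n/ν for Q = 25.80/3 = 8.600
Smallest n/ν is Q → limiting reagent.
theoretical n(G) = (1/3) × 25.80 = 8.600 mol → 1723 g
% yield = 1520 / 1723 × 100 = 88.22 %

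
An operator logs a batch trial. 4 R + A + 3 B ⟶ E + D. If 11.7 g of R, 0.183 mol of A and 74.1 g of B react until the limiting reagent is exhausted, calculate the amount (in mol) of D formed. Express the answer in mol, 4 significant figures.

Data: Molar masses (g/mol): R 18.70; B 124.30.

0.1564 mol

n(R) = 11.70 / 18.70 = 0.6257 mol
n(A) = 0.1830 mol
n(B) = 74.10 / 124.30 = 0.5961 mol
n/ν for R = 0.6257/4 = 0.1564
n/ν for A = 0.1830/1 = 0.1830
n/ν for B = 0.5961/3 = 0.1987
Smallest n/ν is R → limiting reagent.
n(D) = (1/4) × 0.6257 = 0.1564 mol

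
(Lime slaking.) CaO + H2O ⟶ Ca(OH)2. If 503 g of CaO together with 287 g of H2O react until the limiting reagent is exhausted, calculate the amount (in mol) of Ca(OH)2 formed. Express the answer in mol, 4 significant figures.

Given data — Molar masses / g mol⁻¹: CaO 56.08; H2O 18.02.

n(CaO) = 503.0 / 56.08 = 8.969 mol
n(H2O) = 287.0 / 18.02 = 15.93 mol
n/ν → CaO: 8.969, H2O: 15.93; CaO is limiting.
n(Ca(OH)2) = (1/1) × 8.969 = 8.969 mol

8.969 mol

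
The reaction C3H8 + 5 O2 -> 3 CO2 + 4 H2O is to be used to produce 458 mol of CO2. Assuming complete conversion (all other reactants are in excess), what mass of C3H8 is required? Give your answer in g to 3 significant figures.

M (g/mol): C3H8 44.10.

6730 g

n(CO2) = 458.0 mol
n(C3H8) = (1/3) × 458.0 = 152.7 mol
mass = 152.7 × 44.10 = 6734 g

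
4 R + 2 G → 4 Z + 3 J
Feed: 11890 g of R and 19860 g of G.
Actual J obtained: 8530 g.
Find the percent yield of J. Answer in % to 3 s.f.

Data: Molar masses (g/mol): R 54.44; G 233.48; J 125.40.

53.3 %

n(R) = 11890 / 54.44 = 218.4 mol
n(G) = 19860 / 233.48 = 85.06 mol
n/ν for R = 218.4/4 = 54.60
n/ν for G = 85.06/2 = 42.53
Smallest n/ν is G → limiting reagent.
theoretical n(J) = (3/2) × 85.06 = 127.6 mol → 16000 g
% yield = 8530 / 16000 × 100 = 53.31 %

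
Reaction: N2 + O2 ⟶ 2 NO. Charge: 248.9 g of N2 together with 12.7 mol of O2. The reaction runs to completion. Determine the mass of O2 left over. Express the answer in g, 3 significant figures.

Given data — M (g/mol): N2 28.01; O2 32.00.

n(N2) = 248.9 / 28.01 = 8.886 mol
n(O2) = 12.70 mol
n/ν → N2: 8.886, O2: 12.70; N2 is limiting.
O2 consumed = (1/1) × 8.886 = 8.886 mol
O2 remaining = 12.70 − 8.886 = 3.814 mol
mass = 3.814 × 32.00 = 122.0 g

122 g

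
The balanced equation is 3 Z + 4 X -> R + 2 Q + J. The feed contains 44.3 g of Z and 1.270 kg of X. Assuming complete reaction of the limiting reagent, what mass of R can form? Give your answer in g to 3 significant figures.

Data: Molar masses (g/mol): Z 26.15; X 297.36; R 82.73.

46.7 g

n(Z) = 44.30 / 26.15 = 1.694 mol
n(X) = 1.270×1000 / 297.36 = 4.271 mol
n/ν → Z: 0.5647, X: 1.068; Z is limiting.
n(R) = (1/3) × 1.694 = 0.5647 mol
mass = 0.5647 × 82.73 = 46.72 g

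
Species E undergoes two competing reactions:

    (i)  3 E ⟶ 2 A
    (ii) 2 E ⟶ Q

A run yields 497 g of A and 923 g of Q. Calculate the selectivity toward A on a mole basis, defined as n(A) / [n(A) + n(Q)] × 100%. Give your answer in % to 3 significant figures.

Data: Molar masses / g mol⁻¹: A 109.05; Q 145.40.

41.8 %

n(A) = 497 / 109.05 = 4.558 mol
n(Q) = 923 / 145.40 = 6.348 mol
selectivity = 4.558/(4.558+6.348) × 100 = 41.79 %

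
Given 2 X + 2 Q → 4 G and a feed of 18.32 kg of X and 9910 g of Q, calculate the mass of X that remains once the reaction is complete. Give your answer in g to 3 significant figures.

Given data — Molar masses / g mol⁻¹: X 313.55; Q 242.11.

5490 g

n(X) = 18.32×1000 / 313.55 = 58.43 mol
n(Q) = 9910 / 242.11 = 40.93 mol
n/ν for X = 58.43/2 = 29.22
n/ν for Q = 40.93/2 = 20.47
Smallest n/ν is Q → limiting reagent.
X consumed = (2/2) × 40.93 = 40.93 mol
X remaining = 58.43 − 40.93 = 17.50 mol
mass = 17.50 × 313.55 = 5487 g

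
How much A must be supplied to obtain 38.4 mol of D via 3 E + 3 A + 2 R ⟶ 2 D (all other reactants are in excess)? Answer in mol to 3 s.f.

57.6 mol

n(D) = 38.40 mol
n(A) = (3/2) × 38.40 = 57.60 mol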